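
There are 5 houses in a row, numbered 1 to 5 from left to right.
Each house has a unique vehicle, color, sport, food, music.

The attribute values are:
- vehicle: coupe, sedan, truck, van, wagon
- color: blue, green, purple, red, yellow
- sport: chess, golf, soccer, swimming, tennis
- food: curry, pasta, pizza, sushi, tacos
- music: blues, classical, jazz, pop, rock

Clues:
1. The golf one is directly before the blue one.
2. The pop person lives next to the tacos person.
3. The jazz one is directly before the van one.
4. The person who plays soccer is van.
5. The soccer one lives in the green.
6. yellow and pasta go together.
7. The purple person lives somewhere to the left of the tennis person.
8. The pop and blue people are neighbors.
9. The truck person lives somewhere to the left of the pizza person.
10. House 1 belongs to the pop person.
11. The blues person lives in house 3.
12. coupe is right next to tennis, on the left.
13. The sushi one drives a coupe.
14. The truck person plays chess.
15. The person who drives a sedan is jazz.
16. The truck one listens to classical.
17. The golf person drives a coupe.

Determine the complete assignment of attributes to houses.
Solution:

House | Vehicle | Color | Sport | Food | Music
----------------------------------------------
  1   | coupe | purple | golf | sushi | pop
  2   | sedan | blue | tennis | tacos | jazz
  3   | van | green | soccer | curry | blues
  4   | truck | yellow | chess | pasta | classical
  5   | wagon | red | swimming | pizza | rock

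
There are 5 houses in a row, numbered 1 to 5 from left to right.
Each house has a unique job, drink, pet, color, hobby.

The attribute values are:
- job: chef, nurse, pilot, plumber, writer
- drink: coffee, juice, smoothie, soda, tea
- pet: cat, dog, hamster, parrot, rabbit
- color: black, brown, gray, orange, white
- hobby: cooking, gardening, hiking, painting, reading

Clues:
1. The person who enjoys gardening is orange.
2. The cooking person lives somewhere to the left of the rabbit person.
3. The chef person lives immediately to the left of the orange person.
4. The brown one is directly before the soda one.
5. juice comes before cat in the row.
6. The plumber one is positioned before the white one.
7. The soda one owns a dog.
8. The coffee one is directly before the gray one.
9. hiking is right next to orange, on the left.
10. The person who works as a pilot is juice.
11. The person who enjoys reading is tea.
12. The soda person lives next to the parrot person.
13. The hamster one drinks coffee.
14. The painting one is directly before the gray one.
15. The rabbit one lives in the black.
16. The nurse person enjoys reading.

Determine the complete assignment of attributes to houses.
Solution:

House | Job | Drink | Pet | Color | Hobby
-----------------------------------------
  1   | plumber | coffee | hamster | brown | painting
  2   | chef | soda | dog | gray | hiking
  3   | pilot | juice | parrot | orange | gardening
  4   | writer | smoothie | cat | white | cooking
  5   | nurse | tea | rabbit | black | reading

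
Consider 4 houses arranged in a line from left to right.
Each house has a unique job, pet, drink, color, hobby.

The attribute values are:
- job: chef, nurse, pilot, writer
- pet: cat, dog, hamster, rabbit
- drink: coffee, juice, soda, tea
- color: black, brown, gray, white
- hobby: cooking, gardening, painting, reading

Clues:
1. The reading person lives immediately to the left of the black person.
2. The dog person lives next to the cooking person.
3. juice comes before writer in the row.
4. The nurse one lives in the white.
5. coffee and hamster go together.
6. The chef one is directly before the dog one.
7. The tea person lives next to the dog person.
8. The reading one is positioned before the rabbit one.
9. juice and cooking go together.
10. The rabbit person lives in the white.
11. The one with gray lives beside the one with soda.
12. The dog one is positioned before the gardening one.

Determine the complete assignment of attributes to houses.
Solution:

House | Job | Pet | Drink | Color | Hobby
-----------------------------------------
  1   | chef | cat | tea | gray | reading
  2   | pilot | dog | soda | black | painting
  3   | nurse | rabbit | juice | white | cooking
  4   | writer | hamster | coffee | brown | gardening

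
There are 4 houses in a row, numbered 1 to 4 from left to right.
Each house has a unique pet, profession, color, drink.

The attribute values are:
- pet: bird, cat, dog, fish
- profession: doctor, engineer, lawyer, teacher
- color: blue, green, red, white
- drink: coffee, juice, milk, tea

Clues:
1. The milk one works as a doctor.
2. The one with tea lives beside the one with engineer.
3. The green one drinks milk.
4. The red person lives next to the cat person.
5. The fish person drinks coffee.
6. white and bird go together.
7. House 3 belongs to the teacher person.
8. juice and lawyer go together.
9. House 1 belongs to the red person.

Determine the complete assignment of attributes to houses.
Solution:

House | Pet | Profession | Color | Drink
----------------------------------------
  1   | dog | lawyer | red | juice
  2   | cat | doctor | green | milk
  3   | bird | teacher | white | tea
  4   | fish | engineer | blue | coffee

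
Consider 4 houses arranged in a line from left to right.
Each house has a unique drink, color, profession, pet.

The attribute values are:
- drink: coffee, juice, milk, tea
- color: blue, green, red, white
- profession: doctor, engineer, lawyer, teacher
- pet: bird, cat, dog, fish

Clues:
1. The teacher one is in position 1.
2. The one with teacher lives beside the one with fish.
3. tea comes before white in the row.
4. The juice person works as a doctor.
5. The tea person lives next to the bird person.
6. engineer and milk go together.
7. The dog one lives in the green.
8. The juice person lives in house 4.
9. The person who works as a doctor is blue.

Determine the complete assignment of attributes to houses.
Solution:

House | Drink | Color | Profession | Pet
----------------------------------------
  1   | coffee | green | teacher | dog
  2   | tea | red | lawyer | fish
  3   | milk | white | engineer | bird
  4   | juice | blue | doctor | cat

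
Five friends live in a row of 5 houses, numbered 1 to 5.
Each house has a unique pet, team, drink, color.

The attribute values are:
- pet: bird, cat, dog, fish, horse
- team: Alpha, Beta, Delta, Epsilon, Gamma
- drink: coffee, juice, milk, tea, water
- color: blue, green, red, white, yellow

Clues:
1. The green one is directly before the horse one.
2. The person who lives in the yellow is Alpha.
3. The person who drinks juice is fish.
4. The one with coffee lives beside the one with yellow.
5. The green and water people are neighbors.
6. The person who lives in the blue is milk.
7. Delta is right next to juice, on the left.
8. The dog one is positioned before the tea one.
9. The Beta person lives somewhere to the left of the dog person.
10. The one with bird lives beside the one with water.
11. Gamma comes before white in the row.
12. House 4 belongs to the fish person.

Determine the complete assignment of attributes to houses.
Solution:

House | Pet | Team | Drink | Color
----------------------------------
  1   | bird | Beta | coffee | green
  2   | horse | Alpha | water | yellow
  3   | dog | Delta | milk | blue
  4   | fish | Gamma | juice | red
  5   | cat | Epsilon | tea | white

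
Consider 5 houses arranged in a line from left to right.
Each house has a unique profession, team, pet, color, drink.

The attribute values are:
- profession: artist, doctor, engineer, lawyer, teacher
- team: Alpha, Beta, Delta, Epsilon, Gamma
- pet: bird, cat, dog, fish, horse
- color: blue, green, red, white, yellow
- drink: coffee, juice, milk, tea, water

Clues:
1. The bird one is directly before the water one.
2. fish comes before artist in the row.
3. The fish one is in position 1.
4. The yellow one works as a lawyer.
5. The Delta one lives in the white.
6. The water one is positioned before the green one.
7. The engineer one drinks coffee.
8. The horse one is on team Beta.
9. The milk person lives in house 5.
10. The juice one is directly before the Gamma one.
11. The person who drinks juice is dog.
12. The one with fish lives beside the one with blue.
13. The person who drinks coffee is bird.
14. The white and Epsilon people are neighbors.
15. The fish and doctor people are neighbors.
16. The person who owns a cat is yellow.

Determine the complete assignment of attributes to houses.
Solution:

House | Profession | Team | Pet | Color | Drink
-----------------------------------------------
  1   | teacher | Delta | fish | white | tea
  2   | doctor | Epsilon | dog | blue | juice
  3   | engineer | Gamma | bird | red | coffee
  4   | lawyer | Alpha | cat | yellow | water
  5   | artist | Beta | horse | green | milk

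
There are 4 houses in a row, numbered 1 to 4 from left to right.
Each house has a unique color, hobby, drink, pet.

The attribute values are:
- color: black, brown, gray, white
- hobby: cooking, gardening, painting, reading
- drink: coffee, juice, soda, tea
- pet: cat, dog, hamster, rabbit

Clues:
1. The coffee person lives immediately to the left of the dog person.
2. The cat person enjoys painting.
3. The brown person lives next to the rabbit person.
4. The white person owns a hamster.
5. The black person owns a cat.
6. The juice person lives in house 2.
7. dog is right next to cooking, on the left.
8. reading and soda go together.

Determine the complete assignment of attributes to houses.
Solution:

House | Color | Hobby | Drink | Pet
-----------------------------------
  1   | black | painting | coffee | cat
  2   | brown | gardening | juice | dog
  3   | gray | cooking | tea | rabbit
  4   | white | reading | soda | hamster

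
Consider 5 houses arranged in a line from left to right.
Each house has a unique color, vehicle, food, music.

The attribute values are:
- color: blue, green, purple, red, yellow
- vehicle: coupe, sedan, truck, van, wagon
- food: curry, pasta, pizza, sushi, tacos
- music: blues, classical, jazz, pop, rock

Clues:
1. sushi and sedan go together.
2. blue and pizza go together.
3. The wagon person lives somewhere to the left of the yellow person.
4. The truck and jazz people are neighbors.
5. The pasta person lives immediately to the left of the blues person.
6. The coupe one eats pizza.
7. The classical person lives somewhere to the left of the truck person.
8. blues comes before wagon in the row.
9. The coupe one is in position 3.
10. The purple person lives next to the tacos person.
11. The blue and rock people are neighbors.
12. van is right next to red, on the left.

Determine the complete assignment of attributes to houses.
Solution:

House | Color | Vehicle | Food | Music
--------------------------------------
  1   | purple | van | pasta | classical
  2   | red | truck | tacos | blues
  3   | blue | coupe | pizza | jazz
  4   | green | wagon | curry | rock
  5   | yellow | sedan | sushi | pop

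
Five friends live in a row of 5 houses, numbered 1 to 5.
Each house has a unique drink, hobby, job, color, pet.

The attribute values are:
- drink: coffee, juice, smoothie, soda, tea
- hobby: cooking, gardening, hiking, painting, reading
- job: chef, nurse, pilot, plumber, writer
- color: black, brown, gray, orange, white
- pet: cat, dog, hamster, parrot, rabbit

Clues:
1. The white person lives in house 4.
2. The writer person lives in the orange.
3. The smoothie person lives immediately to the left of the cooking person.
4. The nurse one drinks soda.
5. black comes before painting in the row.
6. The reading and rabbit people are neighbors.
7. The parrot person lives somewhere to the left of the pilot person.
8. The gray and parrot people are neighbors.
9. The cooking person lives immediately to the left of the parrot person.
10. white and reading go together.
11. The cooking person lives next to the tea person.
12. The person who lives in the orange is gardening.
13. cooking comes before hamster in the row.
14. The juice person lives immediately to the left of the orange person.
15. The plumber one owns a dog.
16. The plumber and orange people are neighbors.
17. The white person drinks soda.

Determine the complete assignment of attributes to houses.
Solution:

House | Drink | Hobby | Job | Color | Pet
-----------------------------------------
  1   | smoothie | hiking | chef | black | cat
  2   | juice | cooking | plumber | gray | dog
  3   | tea | gardening | writer | orange | parrot
  4   | soda | reading | nurse | white | hamster
  5   | coffee | painting | pilot | brown | rabbit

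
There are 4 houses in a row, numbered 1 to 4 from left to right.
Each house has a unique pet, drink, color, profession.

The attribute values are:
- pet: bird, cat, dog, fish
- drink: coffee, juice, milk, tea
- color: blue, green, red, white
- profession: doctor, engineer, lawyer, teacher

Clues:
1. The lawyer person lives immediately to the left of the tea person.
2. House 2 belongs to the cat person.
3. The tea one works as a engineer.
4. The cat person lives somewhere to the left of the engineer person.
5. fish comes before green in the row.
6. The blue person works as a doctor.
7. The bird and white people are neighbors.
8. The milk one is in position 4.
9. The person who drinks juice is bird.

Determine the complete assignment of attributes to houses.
Solution:

House | Pet | Drink | Color | Profession
----------------------------------------
  1   | bird | juice | blue | doctor
  2   | cat | coffee | white | lawyer
  3   | fish | tea | red | engineer
  4   | dog | milk | green | teacher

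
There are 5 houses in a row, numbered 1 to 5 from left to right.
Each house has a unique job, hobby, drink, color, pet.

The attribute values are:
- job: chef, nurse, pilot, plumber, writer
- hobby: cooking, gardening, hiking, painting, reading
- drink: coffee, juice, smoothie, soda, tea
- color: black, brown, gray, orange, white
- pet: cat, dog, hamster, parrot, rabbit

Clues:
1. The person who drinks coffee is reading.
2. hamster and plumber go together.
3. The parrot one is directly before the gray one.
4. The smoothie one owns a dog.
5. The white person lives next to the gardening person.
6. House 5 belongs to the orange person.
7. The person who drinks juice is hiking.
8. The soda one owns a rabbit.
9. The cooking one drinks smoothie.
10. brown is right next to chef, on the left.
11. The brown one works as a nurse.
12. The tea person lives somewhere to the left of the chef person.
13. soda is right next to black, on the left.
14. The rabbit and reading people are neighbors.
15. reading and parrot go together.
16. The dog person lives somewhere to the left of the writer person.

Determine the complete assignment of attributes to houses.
Solution:

House | Job | Hobby | Drink | Color | Pet
-----------------------------------------
  1   | plumber | painting | tea | white | hamster
  2   | nurse | gardening | soda | brown | rabbit
  3   | chef | reading | coffee | black | parrot
  4   | pilot | cooking | smoothie | gray | dog
  5   | writer | hiking | juice | orange | cat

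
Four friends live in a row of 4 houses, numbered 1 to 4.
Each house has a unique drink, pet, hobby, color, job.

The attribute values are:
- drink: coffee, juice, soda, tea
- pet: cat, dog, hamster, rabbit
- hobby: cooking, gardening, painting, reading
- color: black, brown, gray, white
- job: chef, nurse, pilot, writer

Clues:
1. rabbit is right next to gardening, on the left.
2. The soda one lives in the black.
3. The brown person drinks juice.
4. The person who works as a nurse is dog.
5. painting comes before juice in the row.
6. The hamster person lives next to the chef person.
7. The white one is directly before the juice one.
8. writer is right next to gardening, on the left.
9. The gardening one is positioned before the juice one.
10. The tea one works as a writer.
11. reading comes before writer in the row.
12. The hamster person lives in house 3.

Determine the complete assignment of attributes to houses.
Solution:

House | Drink | Pet | Hobby | Color | Job
-----------------------------------------
  1   | soda | dog | reading | black | nurse
  2   | tea | rabbit | painting | gray | writer
  3   | coffee | hamster | gardening | white | pilot
  4   | juice | cat | cooking | brown | chef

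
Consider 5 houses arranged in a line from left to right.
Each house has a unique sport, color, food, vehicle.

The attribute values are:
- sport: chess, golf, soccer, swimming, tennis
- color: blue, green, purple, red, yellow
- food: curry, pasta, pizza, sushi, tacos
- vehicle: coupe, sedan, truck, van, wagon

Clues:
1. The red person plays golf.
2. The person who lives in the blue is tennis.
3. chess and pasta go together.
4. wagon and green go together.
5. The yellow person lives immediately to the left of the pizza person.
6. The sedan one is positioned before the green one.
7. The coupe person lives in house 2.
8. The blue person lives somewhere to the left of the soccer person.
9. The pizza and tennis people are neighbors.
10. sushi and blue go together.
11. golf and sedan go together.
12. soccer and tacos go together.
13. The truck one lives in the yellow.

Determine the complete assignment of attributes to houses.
Solution:

House | Sport | Color | Food | Vehicle
--------------------------------------
  1   | chess | yellow | pasta | truck
  2   | swimming | purple | pizza | coupe
  3   | tennis | blue | sushi | van
  4   | golf | red | curry | sedan
  5   | soccer | green | tacos | wagon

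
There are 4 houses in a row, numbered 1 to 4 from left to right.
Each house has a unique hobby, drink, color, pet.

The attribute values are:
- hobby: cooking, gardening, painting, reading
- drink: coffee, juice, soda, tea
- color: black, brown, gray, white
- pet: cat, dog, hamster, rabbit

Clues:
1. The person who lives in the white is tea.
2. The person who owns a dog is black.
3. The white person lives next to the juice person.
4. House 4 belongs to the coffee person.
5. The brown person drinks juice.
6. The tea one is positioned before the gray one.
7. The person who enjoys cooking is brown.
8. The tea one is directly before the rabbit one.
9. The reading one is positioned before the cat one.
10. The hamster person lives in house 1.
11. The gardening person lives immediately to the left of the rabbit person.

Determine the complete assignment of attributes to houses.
Solution:

House | Hobby | Drink | Color | Pet
-----------------------------------
  1   | gardening | tea | white | hamster
  2   | cooking | juice | brown | rabbit
  3   | reading | soda | black | dog
  4   | painting | coffee | gray | cat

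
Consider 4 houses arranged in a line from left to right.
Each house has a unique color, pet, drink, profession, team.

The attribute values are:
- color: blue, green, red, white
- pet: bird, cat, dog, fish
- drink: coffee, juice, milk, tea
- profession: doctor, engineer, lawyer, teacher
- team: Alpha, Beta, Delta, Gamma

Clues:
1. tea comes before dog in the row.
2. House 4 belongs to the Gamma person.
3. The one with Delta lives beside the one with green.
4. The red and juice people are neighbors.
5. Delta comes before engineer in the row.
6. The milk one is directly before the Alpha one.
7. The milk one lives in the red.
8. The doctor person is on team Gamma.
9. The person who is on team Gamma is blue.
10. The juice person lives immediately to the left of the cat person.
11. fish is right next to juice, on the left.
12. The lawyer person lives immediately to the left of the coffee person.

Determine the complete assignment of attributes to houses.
Solution:

House | Color | Pet | Drink | Profession | Team
-----------------------------------------------
  1   | red | fish | milk | teacher | Delta
  2   | green | bird | juice | engineer | Alpha
  3   | white | cat | tea | lawyer | Beta
  4   | blue | dog | coffee | doctor | Gamma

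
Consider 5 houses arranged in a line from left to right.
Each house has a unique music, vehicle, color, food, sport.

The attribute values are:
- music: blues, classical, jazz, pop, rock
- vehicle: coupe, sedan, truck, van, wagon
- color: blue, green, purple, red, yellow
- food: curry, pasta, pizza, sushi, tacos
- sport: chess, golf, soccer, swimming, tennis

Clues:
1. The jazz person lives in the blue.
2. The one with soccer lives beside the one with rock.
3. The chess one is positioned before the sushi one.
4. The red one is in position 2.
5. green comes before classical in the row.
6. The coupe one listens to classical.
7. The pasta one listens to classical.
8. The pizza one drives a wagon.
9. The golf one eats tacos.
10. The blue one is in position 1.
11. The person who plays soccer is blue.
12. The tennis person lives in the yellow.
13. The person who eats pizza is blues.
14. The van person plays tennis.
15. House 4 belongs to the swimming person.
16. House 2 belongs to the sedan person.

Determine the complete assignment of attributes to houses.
Solution:

House | Music | Vehicle | Color | Food | Sport
----------------------------------------------
  1   | jazz | truck | blue | curry | soccer
  2   | rock | sedan | red | tacos | golf
  3   | blues | wagon | green | pizza | chess
  4   | classical | coupe | purple | pasta | swimming
  5   | pop | van | yellow | sushi | tennis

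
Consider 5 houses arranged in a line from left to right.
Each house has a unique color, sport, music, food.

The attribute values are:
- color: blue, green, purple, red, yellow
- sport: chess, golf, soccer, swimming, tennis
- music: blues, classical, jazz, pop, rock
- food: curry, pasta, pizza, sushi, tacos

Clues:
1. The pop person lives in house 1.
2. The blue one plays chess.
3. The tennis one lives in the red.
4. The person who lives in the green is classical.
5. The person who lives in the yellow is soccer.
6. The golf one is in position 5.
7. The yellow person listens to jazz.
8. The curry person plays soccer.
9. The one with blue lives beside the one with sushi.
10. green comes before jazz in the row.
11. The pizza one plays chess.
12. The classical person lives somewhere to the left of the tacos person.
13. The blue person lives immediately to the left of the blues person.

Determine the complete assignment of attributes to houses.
Solution:

House | Color | Sport | Music | Food
------------------------------------
  1   | blue | chess | pop | pizza
  2   | red | tennis | blues | sushi
  3   | green | swimming | classical | pasta
  4   | yellow | soccer | jazz | curry
  5   | purple | golf | rock | tacos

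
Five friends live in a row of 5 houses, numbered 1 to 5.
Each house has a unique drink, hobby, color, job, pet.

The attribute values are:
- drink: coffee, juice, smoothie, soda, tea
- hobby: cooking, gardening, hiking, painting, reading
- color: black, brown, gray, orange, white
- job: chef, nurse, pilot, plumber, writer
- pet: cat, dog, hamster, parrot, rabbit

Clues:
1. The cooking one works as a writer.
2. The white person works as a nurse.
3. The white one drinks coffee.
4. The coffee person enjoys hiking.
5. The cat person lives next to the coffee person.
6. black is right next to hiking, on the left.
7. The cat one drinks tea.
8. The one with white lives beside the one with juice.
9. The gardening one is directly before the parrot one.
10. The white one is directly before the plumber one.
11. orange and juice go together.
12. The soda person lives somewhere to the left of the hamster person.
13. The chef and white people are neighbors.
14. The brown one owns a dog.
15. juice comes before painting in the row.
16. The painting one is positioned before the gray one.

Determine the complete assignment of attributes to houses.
Solution:

House | Drink | Hobby | Color | Job | Pet
-----------------------------------------
  1   | tea | gardening | black | chef | cat
  2   | coffee | hiking | white | nurse | parrot
  3   | juice | reading | orange | plumber | rabbit
  4   | soda | painting | brown | pilot | dog
  5   | smoothie | cooking | gray | writer | hamster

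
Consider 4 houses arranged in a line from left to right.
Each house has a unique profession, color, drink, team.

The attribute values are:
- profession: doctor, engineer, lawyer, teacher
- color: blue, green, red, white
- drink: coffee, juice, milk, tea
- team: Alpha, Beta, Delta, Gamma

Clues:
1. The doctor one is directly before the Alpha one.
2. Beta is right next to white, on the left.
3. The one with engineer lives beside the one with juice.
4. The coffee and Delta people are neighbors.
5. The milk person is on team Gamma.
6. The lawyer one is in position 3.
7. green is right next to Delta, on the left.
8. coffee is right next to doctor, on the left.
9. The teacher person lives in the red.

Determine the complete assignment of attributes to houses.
Solution:

House | Profession | Color | Drink | Team
-----------------------------------------
  1   | engineer | green | coffee | Beta
  2   | doctor | white | juice | Delta
  3   | lawyer | blue | tea | Alpha
  4   | teacher | red | milk | Gamma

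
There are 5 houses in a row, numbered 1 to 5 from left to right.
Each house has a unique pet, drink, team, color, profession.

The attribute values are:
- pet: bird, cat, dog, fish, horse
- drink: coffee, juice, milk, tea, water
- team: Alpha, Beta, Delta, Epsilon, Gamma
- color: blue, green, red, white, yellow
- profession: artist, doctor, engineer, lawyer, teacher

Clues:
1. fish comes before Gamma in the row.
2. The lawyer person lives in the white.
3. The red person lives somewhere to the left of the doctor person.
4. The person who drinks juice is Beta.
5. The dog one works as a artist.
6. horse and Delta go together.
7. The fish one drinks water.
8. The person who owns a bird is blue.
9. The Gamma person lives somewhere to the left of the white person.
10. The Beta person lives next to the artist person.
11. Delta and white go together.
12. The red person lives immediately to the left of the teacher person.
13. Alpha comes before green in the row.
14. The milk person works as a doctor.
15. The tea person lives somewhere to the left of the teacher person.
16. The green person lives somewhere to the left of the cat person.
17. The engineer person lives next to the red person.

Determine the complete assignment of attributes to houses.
Solution:

House | Pet | Drink | Team | Color | Profession
-----------------------------------------------
  1   | bird | juice | Beta | blue | engineer
  2   | dog | tea | Alpha | red | artist
  3   | fish | water | Epsilon | green | teacher
  4   | cat | milk | Gamma | yellow | doctor
  5   | horse | coffee | Delta | white | lawyer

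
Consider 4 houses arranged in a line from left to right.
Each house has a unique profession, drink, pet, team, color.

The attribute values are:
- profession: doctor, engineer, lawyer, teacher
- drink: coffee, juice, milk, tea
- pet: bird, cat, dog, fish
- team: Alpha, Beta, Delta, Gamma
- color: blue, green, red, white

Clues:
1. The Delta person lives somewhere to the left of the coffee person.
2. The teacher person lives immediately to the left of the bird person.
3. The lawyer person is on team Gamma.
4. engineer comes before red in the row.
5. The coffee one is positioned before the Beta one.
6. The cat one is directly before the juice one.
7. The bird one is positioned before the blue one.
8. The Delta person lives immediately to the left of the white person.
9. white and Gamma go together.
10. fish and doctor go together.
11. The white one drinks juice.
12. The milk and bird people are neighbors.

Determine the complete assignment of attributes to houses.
Solution:

House | Profession | Drink | Pet | Team | Color
-----------------------------------------------
  1   | teacher | milk | cat | Delta | green
  2   | lawyer | juice | bird | Gamma | white
  3   | engineer | coffee | dog | Alpha | blue
  4   | doctor | tea | fish | Beta | red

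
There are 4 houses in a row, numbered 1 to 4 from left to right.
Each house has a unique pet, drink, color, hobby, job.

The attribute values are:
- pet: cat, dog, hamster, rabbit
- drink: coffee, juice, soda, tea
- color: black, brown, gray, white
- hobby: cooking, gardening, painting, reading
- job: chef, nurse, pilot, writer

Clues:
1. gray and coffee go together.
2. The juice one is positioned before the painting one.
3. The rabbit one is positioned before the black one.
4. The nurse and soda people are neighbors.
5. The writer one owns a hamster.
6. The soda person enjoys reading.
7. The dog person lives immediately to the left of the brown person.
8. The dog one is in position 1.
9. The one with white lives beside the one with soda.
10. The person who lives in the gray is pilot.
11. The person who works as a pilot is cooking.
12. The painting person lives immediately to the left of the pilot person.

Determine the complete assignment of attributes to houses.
Solution:

House | Pet | Drink | Color | Hobby | Job
-----------------------------------------
  1   | dog | juice | white | gardening | nurse
  2   | rabbit | soda | brown | reading | chef
  3   | hamster | tea | black | painting | writer
  4   | cat | coffee | gray | cooking | pilot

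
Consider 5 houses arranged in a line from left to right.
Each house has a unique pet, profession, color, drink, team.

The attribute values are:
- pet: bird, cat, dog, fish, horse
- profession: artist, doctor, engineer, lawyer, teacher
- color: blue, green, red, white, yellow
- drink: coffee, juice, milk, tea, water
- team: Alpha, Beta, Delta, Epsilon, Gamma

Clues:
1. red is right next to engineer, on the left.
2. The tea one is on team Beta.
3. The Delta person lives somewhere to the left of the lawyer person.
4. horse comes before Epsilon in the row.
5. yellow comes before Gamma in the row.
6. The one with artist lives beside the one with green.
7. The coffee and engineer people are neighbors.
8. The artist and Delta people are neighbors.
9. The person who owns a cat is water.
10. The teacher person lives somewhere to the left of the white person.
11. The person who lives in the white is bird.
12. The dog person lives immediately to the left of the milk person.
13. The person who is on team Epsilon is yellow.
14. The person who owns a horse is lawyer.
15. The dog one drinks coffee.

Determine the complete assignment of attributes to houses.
Solution:

House | Pet | Profession | Color | Drink | Team
-----------------------------------------------
  1   | dog | artist | red | coffee | Alpha
  2   | fish | engineer | green | milk | Delta
  3   | horse | lawyer | blue | tea | Beta
  4   | cat | teacher | yellow | water | Epsilon
  5   | bird | doctor | white | juice | Gamma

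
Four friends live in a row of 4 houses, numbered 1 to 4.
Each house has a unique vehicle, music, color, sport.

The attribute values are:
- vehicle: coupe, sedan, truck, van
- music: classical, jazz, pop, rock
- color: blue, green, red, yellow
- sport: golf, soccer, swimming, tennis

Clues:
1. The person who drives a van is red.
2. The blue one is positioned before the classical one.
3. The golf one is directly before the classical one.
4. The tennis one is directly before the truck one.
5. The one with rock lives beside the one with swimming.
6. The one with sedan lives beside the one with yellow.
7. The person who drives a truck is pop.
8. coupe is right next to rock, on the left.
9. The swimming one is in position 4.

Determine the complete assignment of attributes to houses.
Solution:

House | Vehicle | Music | Color | Sport
---------------------------------------
  1   | sedan | jazz | blue | golf
  2   | coupe | classical | yellow | soccer
  3   | van | rock | red | tennis
  4   | truck | pop | green | swimming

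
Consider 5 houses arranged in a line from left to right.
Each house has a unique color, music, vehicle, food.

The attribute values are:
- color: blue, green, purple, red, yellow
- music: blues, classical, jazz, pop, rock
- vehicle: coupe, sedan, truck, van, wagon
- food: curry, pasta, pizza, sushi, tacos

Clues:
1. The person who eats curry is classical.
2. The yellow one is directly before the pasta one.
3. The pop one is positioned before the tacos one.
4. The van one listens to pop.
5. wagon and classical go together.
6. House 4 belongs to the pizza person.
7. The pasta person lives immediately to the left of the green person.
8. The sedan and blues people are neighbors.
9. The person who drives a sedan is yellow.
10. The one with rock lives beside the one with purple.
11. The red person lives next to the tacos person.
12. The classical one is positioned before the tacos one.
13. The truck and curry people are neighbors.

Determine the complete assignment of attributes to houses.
Solution:

House | Color | Music | Vehicle | Food
--------------------------------------
  1   | yellow | rock | sedan | sushi
  2   | purple | blues | truck | pasta
  3   | green | classical | wagon | curry
  4   | red | pop | van | pizza
  5   | blue | jazz | coupe | tacos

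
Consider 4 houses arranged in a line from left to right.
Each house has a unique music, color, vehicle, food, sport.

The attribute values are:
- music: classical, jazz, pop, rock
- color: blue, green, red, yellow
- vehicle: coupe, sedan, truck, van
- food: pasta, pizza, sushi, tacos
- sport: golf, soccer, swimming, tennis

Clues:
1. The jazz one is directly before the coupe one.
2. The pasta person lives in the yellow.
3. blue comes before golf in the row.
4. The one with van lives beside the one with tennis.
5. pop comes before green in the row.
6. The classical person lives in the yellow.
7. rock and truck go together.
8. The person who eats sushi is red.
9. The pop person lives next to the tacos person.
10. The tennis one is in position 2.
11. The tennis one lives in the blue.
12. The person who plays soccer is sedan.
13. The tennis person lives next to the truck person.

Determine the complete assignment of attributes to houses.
Solution:

House | Music | Color | Vehicle | Food | Sport
----------------------------------------------
  1   | jazz | red | van | sushi | swimming
  2   | pop | blue | coupe | pizza | tennis
  3   | rock | green | truck | tacos | golf
  4   | classical | yellow | sedan | pasta | soccer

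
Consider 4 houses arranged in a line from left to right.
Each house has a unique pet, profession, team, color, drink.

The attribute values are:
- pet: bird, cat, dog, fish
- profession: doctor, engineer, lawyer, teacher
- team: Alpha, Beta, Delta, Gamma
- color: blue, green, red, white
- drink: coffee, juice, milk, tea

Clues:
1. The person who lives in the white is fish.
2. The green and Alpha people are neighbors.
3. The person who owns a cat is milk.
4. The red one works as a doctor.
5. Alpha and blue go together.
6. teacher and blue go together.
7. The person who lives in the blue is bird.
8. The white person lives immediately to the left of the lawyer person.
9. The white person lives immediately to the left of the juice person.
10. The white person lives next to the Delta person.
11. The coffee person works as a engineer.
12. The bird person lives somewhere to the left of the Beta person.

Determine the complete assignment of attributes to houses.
Solution:

House | Pet | Profession | Team | Color | Drink
-----------------------------------------------
  1   | fish | engineer | Gamma | white | coffee
  2   | dog | lawyer | Delta | green | juice
  3   | bird | teacher | Alpha | blue | tea
  4   | cat | doctor | Beta | red | milk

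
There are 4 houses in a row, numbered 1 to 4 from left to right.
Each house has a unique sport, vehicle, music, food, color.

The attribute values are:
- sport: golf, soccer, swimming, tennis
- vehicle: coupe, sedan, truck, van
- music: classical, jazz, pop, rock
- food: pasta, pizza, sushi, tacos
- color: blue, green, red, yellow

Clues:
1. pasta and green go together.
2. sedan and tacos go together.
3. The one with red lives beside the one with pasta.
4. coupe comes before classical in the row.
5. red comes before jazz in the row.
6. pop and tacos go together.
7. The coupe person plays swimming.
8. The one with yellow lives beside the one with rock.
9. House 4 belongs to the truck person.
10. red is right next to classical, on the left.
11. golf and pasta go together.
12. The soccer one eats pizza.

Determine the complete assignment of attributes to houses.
Solution:

House | Sport | Vehicle | Music | Food | Color
----------------------------------------------
  1   | tennis | sedan | pop | tacos | yellow
  2   | swimming | coupe | rock | sushi | red
  3   | golf | van | classical | pasta | green
  4   | soccer | truck | jazz | pizza | blue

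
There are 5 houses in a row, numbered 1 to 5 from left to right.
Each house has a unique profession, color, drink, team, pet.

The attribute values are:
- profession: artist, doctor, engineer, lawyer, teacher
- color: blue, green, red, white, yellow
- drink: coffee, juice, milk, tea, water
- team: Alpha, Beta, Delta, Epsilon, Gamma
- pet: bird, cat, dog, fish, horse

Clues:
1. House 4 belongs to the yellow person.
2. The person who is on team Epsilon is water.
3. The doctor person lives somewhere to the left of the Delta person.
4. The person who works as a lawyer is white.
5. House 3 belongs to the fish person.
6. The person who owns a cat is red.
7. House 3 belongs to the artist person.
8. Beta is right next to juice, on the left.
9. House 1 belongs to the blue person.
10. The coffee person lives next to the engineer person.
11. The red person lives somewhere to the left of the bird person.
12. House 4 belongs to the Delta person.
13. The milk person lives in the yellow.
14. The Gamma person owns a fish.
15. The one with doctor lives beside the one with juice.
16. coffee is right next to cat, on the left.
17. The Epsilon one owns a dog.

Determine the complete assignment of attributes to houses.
Solution:

House | Profession | Color | Drink | Team | Pet
-----------------------------------------------
  1   | doctor | blue | coffee | Beta | horse
  2   | engineer | red | juice | Alpha | cat
  3   | artist | green | tea | Gamma | fish
  4   | teacher | yellow | milk | Delta | bird
  5   | lawyer | white | water | Epsilon | dog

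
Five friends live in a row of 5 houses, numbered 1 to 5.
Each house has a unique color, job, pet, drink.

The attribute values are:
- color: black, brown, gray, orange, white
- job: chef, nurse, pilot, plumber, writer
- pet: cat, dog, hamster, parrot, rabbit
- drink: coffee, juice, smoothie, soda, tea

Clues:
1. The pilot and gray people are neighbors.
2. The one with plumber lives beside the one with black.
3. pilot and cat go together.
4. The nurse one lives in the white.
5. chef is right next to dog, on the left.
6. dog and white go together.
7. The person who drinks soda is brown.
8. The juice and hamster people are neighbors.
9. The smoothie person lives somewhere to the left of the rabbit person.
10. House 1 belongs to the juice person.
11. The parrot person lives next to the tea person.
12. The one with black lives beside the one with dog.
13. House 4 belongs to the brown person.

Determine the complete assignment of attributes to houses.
Solution:

House | Color | Job | Pet | Drink
---------------------------------
  1   | orange | plumber | parrot | juice
  2   | black | chef | hamster | tea
  3   | white | nurse | dog | smoothie
  4   | brown | pilot | cat | soda
  5   | gray | writer | rabbit | coffee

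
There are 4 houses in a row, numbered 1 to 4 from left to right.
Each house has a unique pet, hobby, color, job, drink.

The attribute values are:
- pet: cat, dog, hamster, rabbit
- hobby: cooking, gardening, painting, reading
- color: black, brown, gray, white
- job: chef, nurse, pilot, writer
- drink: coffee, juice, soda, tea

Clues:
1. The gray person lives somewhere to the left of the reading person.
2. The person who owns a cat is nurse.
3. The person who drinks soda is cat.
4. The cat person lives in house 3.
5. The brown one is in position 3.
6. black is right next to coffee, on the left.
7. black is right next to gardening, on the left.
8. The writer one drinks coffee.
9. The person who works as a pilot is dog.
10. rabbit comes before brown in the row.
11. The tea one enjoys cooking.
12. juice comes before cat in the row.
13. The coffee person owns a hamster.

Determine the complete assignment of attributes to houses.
Solution:

House | Pet | Hobby | Color | Job | Drink
-----------------------------------------
  1   | rabbit | painting | black | chef | juice
  2   | hamster | gardening | gray | writer | coffee
  3   | cat | reading | brown | nurse | soda
  4   | dog | cooking | white | pilot | tea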